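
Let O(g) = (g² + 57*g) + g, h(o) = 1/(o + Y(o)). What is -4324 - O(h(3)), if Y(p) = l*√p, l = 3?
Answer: -38830/9 - 173*√3/18 ≈ -4331.1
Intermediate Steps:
Y(p) = 3*√p
h(o) = 1/(o + 3*√o)
O(g) = g² + 58*g
-4324 - O(h(3)) = -4324 - (58 + 1/(3 + 3*√3))/(3 + 3*√3)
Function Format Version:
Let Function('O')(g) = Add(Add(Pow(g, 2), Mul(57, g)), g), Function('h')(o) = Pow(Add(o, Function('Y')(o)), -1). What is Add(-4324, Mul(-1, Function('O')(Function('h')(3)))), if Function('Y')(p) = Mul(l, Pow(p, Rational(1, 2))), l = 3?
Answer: Add(Rational(-38830, 9), Mul(Rational(-173, 18), Pow(3, Rational(1, 2)))) ≈ -4331.1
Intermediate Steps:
Function('Y')(p) = Mul(3, Pow(p, Rational(1, 2)))
Function('h')(o) = Pow(Add(o, Mul(3, Pow(o, Rational(1, 2)))), -1)
Function('O')(g) = Add(Pow(g, 2), Mul(58, g))
Add(-4324, Mul(-1, Function('O')(Function('h')(3)))) = Add(-4324, Mul(-1, Mul(Pow(Add(3, Mul(3, Pow(3, Rational(1, 2)))), -1), Add(58, Pow(Add(3, Mul(3, Pow(3, Rational(1, 2)))), -1))))) = Add(-4324, Mul(-1, Pow(Add(3, Mul(3, Pow(3, Rational(1, 2)))), -1), Add(58, Pow(Add(3, Mul(3, Pow(3, Rational(1, 2)))), -1))))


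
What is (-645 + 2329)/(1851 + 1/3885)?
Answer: 1635585/1797784 ≈ 0.90978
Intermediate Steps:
(-645 + 2329)/(1851 + 1/3885) = 1684/(1851 + 1/3885) = 1684/(7191136/3885) = 1684*(3885/7191136) = 1635585/1797784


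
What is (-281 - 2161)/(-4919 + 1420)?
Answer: 2442/3499 ≈ 0.69791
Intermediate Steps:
(-281 - 2161)/(-4919 + 1420) = -2442/(-3499) = -2442*(-1/3499) = 2442/3499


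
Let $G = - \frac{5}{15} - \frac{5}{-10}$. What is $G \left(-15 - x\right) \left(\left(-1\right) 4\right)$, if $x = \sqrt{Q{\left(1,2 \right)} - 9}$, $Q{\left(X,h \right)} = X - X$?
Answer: $10 + 2 i \approx 10.0 + 2.0 i$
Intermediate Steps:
$Q{\left(X,h \right)} = 0$
$G = \frac{1}{6}$ ($G = \left(-5\right) \frac{1}{15} - - \frac{1}{2} = - \frac{1}{3} + \frac{1}{2} = \frac{1}{6} \approx 0.16667$)
$x = 3 i$ ($x = \sqrt{0 - 9} = \sqrt{-9} = 3 i \approx 3.0 i$)
$G \left(-15 - x\right) \left(\left(-1\right) 4\right) = \frac{-15 - 3 i}{6} \left(\left(-1\right) 4\right) = \frac{-15 - 3 i}{6} \left(-4\right) = \left(- \frac{5}{2} - \frac{i}{2}\right) \left(-4\right) = 10 + 2 i$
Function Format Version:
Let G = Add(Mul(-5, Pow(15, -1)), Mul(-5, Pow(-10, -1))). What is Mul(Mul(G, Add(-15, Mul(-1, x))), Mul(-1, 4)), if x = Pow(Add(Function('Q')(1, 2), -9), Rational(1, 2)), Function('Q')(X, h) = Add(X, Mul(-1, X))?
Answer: Add(10, Mul(2, I)) ≈ Add(10.000, Mul(2.0000, I))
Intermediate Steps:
Function('Q')(X, h) = 0
G = Rational(1, 6) (G = Add(Mul(-5, Rational(1, 15)), Mul(-5, Rational(-1, 10))) = Add(Rational(-1, 3), Rational(1, 2)) = Rational(1, 6) ≈ 0.16667)
x = Mul(3, I) (x = Pow(Add(0, -9), Rational(1, 2)) = Pow(-9, Rational(1, 2)) = Mul(3, I) ≈ Mul(3.0000, I))
Mul(Mul(G, Add(-15, Mul(-1, x))), Mul(-1, 4)) = Mul(Mul(Rational(1, 6), Add(-15, Mul(-1, Mul(3, I)))), Mul(-1, 4)) = Mul(Mul(Rational(1, 6), Add(-15, Mul(-3, I))), -4) = Mul(Add(Rational(-5, 2), Mul(Rational(-1, 2), I)), -4) = Add(10, Mul(2, I))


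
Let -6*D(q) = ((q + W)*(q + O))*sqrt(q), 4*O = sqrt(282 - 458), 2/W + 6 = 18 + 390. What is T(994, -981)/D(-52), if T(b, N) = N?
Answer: 591543*sqrt(13)/(135863*(sqrt(11) + 52*I)) ≈ 0.019177 - 0.30067*I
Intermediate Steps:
W = 1/201 (W = 2/(-6 + (18 + 390)) = 2/(-6 + 408) = 2/402 = 2*(1/402) = 1/201 ≈ 0.0049751)
O = I*sqrt(11) (O = sqrt(282 - 458)/4 = sqrt(-176)/4 = (4*I*sqrt(11))/4 = I*sqrt(11) ≈ 3.3166*I)
D(q) = -sqrt(q)*(1/201 + q)*(q + I*sqrt(11))/6 (D(q) = -(q + 1/201)*(q + I*sqrt(11))*sqrt(q)/6 = -(1/201 + q)*(q + I*sqrt(11))*sqrt(q)/6 = -sqrt(q)*(1/201 + q)*(q + I*sqrt(11))/6)
T(994, -981)/D(-52) = -981*(-603*I*sqrt(13)/(13*(-1*(-52) - 201*(-52)**2 - I*sqrt(11) - 201*I*(-52)*sqrt(11)))) = -981*(-603*I*sqrt(13)/(13*(52 - 201*2704 - I*sqrt(11) + 10452*I*sqrt(11)))) = -981*(-603*I*sqrt(13)/(13*(52 - 543504 - I*sqrt(11) + 10452*I*sqrt(11)))) = -981*(-603*I*sqrt(13)/(13*(-543452 + 10451*I*sqrt(11)))) = -(-591543)*I*sqrt(13)/(13*(-543452 + 10451*I*sqrt(11))) = 591543*I*sqrt(13)/(13*(-543452 + 10451*I*sqrt(11)))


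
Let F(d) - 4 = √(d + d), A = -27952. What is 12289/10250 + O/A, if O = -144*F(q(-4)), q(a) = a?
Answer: 21837883/17906750 + 18*I*√2/1747 ≈ 1.2195 + 0.014571*I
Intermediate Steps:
F(d) = 4 + √2*√d (F(d) = 4 + √(d + d) = 4 + √(2*d) = 4 + √2*√d)
O = -576 - 288*I*√2 (O = -144*(4 + √2*√(-4)) = -144*(4 + √2*(2*I)) = -144*(4 + 2*I*√2) = -576 - 288*I*√2 ≈ -576.0 - 407.29*I)
12289/10250 + O/A = 12289/10250 + (-576 - 288*I*√2)/(-27952) = 12289*(1/10250) + (-576 - 288*I*√2)*(-1/27952) = 12289/10250 + (36/1747 + 18*I*√2/1747) = 21837883/17906750 + 18*I*√2/1747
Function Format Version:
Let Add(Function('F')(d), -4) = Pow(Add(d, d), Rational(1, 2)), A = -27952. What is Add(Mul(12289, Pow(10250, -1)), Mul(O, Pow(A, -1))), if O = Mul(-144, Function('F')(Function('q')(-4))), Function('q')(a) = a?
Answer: Add(Rational(21837883, 17906750), Mul(Rational(18, 1747), I, Pow(2, Rational(1, 2)))) ≈ Add(1.2195, Mul(0.014571, I))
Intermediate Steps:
Function('F')(d) = Add(4, Mul(Pow(2, Rational(1, 2)), Pow(d, Rational(1, 2)))) (Function('F')(d) = Add(4, Pow(Add(d, d), Rational(1, 2))) = Add(4, Pow(Mul(2, d), Rational(1, 2))) = Add(4, Mul(Pow(2, Rational(1, 2)), Pow(d, Rational(1, 2)))))
O = Add(-576, Mul(-288, I, Pow(2, Rational(1, 2)))) (O = Mul(-144, Add(4, Mul(Pow(2, Rational(1, 2)), Pow(-4, Rational(1, 2))))) = Mul(-144, Add(4, Mul(Pow(2, Rational(1, 2)), Mul(2, I)))) = Mul(-144, Add(4, Mul(2, I, Pow(2, Rational(1, 2))))) = Add(-576, Mul(-288, I, Pow(2, Rational(1, 2)))) ≈ Add(-576.00, Mul(-407.29, I)))
Add(Mul(12289, Pow(10250, -1)), Mul(O, Pow(A, -1))) = Add(Mul(12289, Pow(10250, -1)), Mul(Add(-576, Mul(-288, I, Pow(2, Rational(1, 2)))), Pow(-27952, -1))) = Add(Mul(12289, Rational(1, 10250)), Mul(Add(-576, Mul(-288, I, Pow(2, Rational(1, 2)))), Rational(-1, 27952))) = Add(Rational(12289, 10250), Add(Rational(36, 1747), Mul(Rational(18, 1747), I, Pow(2, Rational(1, 2))))) = Add(Rational(21837883, 17906750), Mul(Rational(18, 1747), I, Pow(2, Rational(1, 2))))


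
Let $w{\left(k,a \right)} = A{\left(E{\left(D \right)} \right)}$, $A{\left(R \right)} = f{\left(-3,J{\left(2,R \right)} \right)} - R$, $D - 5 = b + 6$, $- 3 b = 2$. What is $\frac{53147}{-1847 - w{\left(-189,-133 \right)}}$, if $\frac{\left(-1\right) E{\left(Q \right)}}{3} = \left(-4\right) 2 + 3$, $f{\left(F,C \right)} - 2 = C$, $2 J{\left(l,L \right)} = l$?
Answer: $- \frac{53147}{1835} \approx -28.963$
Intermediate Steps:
$b = - \frac{2}{3}$ ($b = \left(- \frac{1}{3}\right) 2 = - \frac{2}{3} \approx -0.66667$)
$J{\left(l,L \right)} = \frac{l}{2}$
$D = \frac{31}{3}$ ($D = 5 + \left(- \frac{2}{3} + 6\right) = 5 + \frac{16}{3} = \frac{31}{3} \approx 10.333$)
$f{\left(F,C \right)} = 2 + C$
$E{\left(Q \right)} = 15$ ($E{\left(Q \right)} = - 3 \left(\left(-4\right) 2 + 3\right) = - 3 \left(-8 + 3\right) = \left(-3\right) \left(-5\right) = 15$)
$A{\left(R \right)} = 3 - R$ ($A{\left(R \right)} = \left(2 + \frac{1}{2} \cdot 2\right) - R = \left(2 + 1\right) - R = 3 - R$)
$w{\left(k,a \right)} = -12$ ($w{\left(k,a \right)} = 3 - 15 = -12$)
$\frac{53147}{-1847 - w{\left(-189,-133 \right)}} = \frac{53147}{-1847 - -12} = \frac{53147}{-1847 + 12} = \frac{53147}{-1835} = 53147 \left(- \frac{1}{1835}\right) = - \frac{53147}{1835}$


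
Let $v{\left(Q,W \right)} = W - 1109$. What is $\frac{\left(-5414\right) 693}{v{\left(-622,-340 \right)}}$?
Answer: $\frac{59554}{23} \approx 2589.3$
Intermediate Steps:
$v{\left(Q,W \right)} = -1109 + W$
$\frac{\left(-5414\right) 693}{v{\left(-622,-340 \right)}} = \frac{\left(-5414\right) 693}{-1109 - 340} = - \frac{3751902}{-1449} = \left(-3751902\right) \left(- \frac{1}{1449}\right) = \frac{59554}{23}$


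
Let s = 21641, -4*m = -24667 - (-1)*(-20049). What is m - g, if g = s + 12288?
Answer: -22750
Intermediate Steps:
m = 11179 (m = -(-24667 - (-1)*(-20049))/4 = -(-24667 - 1*20049)/4 = -(-24667 - 20049)/4 = -¼*(-44716) = 11179)
g = 33929 (g = 21641 + 12288 = 33929)
m - g = 11179 - 1*33929 = 11179 - 33929 = -22750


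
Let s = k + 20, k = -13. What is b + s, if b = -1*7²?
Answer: -42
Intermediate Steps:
b = -49 (b = -1*49 = -49)
s = 7 (s = -13 + 20 = 7)
b + s = -49 + 7 = -42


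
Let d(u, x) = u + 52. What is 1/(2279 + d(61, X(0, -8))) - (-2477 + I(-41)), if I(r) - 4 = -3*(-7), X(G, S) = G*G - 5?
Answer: 5865185/2392 ≈ 2452.0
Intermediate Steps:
X(G, S) = -5 + G² (X(G, S) = G² - 5 = -5 + G²)
I(r) = 25 (I(r) = 4 - 3*(-7) = 4 + 21 = 25)
d(u, x) = 52 + u
1/(2279 + d(61, X(0, -8))) - (-2477 + I(-41)) = 1/(2279 + (52 + 61)) - (-2477 + 25) = 1/(2279 + 113) - 1*(-2452) = 1/2392 + 2452 = 5865185/2392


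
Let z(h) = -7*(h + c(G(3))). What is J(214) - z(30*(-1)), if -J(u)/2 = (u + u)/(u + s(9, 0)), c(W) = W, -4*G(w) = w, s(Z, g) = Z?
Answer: -195427/892 ≈ -219.09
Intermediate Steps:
G(w) = -w/4
J(u) = -4*u/(9 + u) (J(u) = -2*(u + u)/(u + 9) = -2*2*u/(9 + u) = -4*u/(9 + u))
z(h) = 21/4 - 7*h (z(h) = -7*(h - ¼*3) = -7*(h - ¾) = -7*(-¾ + h) = 21/4 - 7*h)
J(214) - z(30*(-1)) = -4*214/(9 + 214) - (21/4 - 210*(-1)) = -4*214/223 - (21/4 - 7*(-30)) = -4*214*1/223 - (21/4 + 210) = -856/223 - 1*861/4 = -856/223 - 861/4 = -195427/892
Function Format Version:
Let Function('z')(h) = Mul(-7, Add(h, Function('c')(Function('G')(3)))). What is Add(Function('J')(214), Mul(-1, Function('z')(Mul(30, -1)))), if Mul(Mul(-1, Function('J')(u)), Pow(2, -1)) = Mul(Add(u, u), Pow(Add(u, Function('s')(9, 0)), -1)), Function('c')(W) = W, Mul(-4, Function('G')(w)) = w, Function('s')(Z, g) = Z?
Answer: Rational(-195427, 892) ≈ -219.09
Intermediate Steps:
Function('G')(w) = Mul(Rational(-1, 4), w)
Function('J')(u) = Mul(-4, u, Pow(Add(9, u), -1)) (Function('J')(u) = Mul(-2, Mul(Add(u, u), Pow(Add(u, 9), -1))) = Mul(-2, Mul(Mul(2, u), Pow(Add(9, u), -1))) = Mul(-2, Mul(2, u, Pow(Add(9, u), -1))) = Mul(-4, u, Pow(Add(9, u), -1)))
Function('z')(h) = Add(Rational(21, 4), Mul(-7, h)) (Function('z')(h) = Mul(-7, Add(h, Mul(Rational(-1, 4), 3))) = Mul(-7, Add(h, Rational(-3, 4))) = Mul(-7, Add(Rational(-3, 4), h)) = Add(Rational(21, 4), Mul(-7, h)))
Add(Function('J')(214), Mul(-1, Function('z')(Mul(30, -1)))) = Add(Mul(-4, 214, Pow(Add(9, 214), -1)), Mul(-1, Add(Rational(21, 4), Mul(-7, Mul(30, -1))))) = Add(Mul(-4, 214, Pow(223, -1)), Mul(-1, Add(Rational(21, 4), Mul(-7, -30)))) = Add(Mul(-4, 214, Rational(1, 223)), Mul(-1, Add(Rational(21, 4), 210))) = Add(Rational(-856, 223), Mul(-1, Rational(861, 4))) = Add(Rational(-856, 223), Rational(-861, 4)) = Rational(-195427, 892)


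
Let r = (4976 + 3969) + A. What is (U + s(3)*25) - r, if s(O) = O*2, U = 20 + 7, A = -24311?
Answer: 15543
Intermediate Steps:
U = 27
s(O) = 2*O
r = -15366 (r = (4976 + 3969) - 24311 = 8945 - 24311 = -15366)
(U + s(3)*25) - r = (27 + (2*3)*25) - 1*(-15366) = (27 + 6*25) + 15366 = (27 + 150) + 15366 = 177 + 15366 = 15543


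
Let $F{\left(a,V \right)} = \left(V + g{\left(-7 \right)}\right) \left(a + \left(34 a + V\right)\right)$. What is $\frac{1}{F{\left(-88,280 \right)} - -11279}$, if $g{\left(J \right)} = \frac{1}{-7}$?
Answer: $- \frac{1}{772321} \approx -1.2948 \cdot 10^{-6}$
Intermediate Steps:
$g{\left(J \right)} = - \frac{1}{7}$
$F{\left(a,V \right)} = \left(- \frac{1}{7} + V\right) \left(V + 35 a\right)$ ($F{\left(a,V \right)} = \left(V - \frac{1}{7}\right) \left(a + \left(34 a + V\right)\right) = \left(- \frac{1}{7} + V\right) \left(a + \left(V + 34 a\right)\right) = \left(- \frac{1}{7} + V\right) \left(V + 35 a\right)$)
$\frac{1}{F{\left(-88,280 \right)} - -11279} = \frac{1}{\left(280^{2} - -440 - 40 + 35 \cdot 280 \left(-88\right)\right) - -11279} = \frac{1}{\left(78400 + 440 - 40 - 862400\right) + \left(-3443 + 14722\right)} = \frac{1}{-783600 + 11279} = \frac{1}{-772321} = - \frac{1}{772321}$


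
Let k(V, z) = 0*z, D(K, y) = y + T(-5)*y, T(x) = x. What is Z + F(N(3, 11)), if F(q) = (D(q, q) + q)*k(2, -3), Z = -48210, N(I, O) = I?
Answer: -48210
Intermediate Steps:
D(K, y) = -4*y (D(K, y) = y - 5*y = -4*y)
k(V, z) = 0
F(q) = 0 (F(q) = (-4*q + q)*0 = -3*q*0 = 0)
Z + F(N(3, 11)) = -48210 + 0 = -48210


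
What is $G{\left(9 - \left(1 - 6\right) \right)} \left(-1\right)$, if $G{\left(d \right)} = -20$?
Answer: $20$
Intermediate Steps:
$G{\left(9 - \left(1 - 6\right) \right)} \left(-1\right) = \left(-20\right) \left(-1\right) = 20$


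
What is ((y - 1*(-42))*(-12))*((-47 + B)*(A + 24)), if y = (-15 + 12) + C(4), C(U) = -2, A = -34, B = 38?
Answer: -39960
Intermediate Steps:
y = -5 (y = (-15 + 12) - 2 = -3 - 2 = -5)
((y - 1*(-42))*(-12))*((-47 + B)*(A + 24)) = ((-5 - 1*(-42))*(-12))*((-47 + 38)*(-34 + 24)) = ((-5 + 42)*(-12))*(-9*(-10)) = (37*(-12))*90 = -444*90 = -39960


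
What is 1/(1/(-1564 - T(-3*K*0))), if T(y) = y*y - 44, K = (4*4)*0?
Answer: -1520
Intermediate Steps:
K = 0 (K = 16*0 = 0)
T(y) = -44 + y² (T(y) = y² - 44 = -44 + y²)
1/(1/(-1564 - T(-3*K*0))) = 1/(1/(-1564 - (-44 + (-3*0*0)²))) = 1/(1/(-1564 - (-44 + (0*0)²))) = 1/(1/(-1564 - (-44 + 0²))) = 1/(1/(-1564 - (-44 + 0))) = 1/(1/(-1564 - 1*(-44))) = 1/(1/(-1564 + 44)) = 1/(1/(-1520)) = 1/(-1/1520) = -1520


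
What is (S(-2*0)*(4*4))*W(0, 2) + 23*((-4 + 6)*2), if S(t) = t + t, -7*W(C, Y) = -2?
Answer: 92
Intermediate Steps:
W(C, Y) = 2/7 (W(C, Y) = -⅐*(-2) = 2/7)
S(t) = 2*t
(S(-2*0)*(4*4))*W(0, 2) + 23*((-4 + 6)*2) = ((2*(-2*0))*(4*4))*(2/7) + 23*((-4 + 6)*2) = ((2*0)*16)*(2/7) + 23*(2*2) = (0*16)*(2/7) + 23*4 = 0*(2/7) + 92 = 0 + 92 = 92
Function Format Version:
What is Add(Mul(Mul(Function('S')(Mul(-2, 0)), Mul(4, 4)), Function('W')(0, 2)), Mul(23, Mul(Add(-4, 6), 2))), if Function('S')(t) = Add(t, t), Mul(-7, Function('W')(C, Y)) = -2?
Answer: 92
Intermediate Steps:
Function('W')(C, Y) = Rational(2, 7) (Function('W')(C, Y) = Mul(Rational(-1, 7), -2) = Rational(2, 7))
Function('S')(t) = Mul(2, t)
Add(Mul(Mul(Function('S')(Mul(-2, 0)), Mul(4, 4)), Function('W')(0, 2)), Mul(23, Mul(Add(-4, 6), 2))) = Add(Mul(Mul(Mul(2, Mul(-2, 0)), Mul(4, 4)), Rational(2, 7)), Mul(23, Mul(Add(-4, 6), 2))) = Add(Mul(Mul(Mul(2, 0), 16), Rational(2, 7)), Mul(23, Mul(2, 2))) = Add(Mul(Mul(0, 16), Rational(2, 7)), Mul(23, 4)) = Add(Mul(0, Rational(2, 7)), 92) = Add(0, 92) = 92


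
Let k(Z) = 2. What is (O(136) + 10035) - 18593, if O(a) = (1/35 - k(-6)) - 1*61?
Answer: -301734/35 ≈ -8621.0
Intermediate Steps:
O(a) = -2204/35 (O(a) = (1/35 - 1*2) - 1*61 = (1/35 - 2) - 61 = -69/35 - 61 = -2204/35)
(O(136) + 10035) - 18593 = (-2204/35 + 10035) - 18593 = 349021/35 - 18593 = -301734/35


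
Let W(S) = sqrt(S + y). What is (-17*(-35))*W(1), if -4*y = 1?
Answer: 595*sqrt(3)/2 ≈ 515.29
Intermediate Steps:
y = -1/4 (y = -1/4*1 = -1/4 ≈ -0.25000)
W(S) = sqrt(-1/4 + S) (W(S) = sqrt(S - 1/4) = sqrt(-1/4 + S))
(-17*(-35))*W(1) = (-17*(-35))*(sqrt(-1 + 4*1)/2) = 595*(sqrt(-1 + 4)/2) = 595*(sqrt(3)/2) = 595*sqrt(3)/2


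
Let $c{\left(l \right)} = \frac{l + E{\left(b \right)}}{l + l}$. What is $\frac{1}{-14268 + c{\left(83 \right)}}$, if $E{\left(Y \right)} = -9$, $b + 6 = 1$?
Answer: $- \frac{83}{1184207} \approx -7.0089 \cdot 10^{-5}$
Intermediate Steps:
$b = -5$ ($b = -6 + 1 = -5$)
$c{\left(l \right)} = \frac{-9 + l}{2 l}$ ($c{\left(l \right)} = \frac{l - 9}{l + l} = \frac{-9 + l}{2 l}$)
$\frac{1}{-14268 + c{\left(83 \right)}} = \frac{1}{-14268 + \frac{-9 + 83}{2 \cdot 83}} = \frac{1}{-14268 + \frac{1}{2} \cdot \frac{1}{83} \cdot 74} = \frac{1}{-14268 + \frac{37}{83}} = \frac{1}{- \frac{1184207}{83}} = - \frac{83}{1184207}$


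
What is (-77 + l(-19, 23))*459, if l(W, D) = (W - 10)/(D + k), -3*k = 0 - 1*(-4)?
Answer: -2337228/65 ≈ -35957.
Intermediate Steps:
k = -4/3 (k = -(0 - 1*(-4))/3 = -(0 + 4)/3 = -1/3*4 = -4/3 ≈ -1.3333)
l(W, D) = (-10 + W)/(-4/3 + D) (l(W, D) = (W - 10)/(D - 4/3) = (-10 + W)/(-4/3 + D))
(-77 + l(-19, 23))*459 = (-77 + 3*(-10 - 19)/(-4 + 3*23))*459 = (-77 + 3*(-29)/(-4 + 69))*459 = (-77 + 3*(-29)/65)*459 = (-77 + 3*(1/65)*(-29))*459 = (-77 - 87/65)*459 = -5092/65*459 = -2337228/65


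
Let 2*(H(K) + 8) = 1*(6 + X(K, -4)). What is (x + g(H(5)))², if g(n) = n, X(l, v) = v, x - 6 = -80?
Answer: 6561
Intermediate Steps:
x = -74 (x = 6 - 80 = -74)
H(K) = -7 (H(K) = -8 + (1*(6 - 4))/2 = -8 + (1*2)/2 = -8 + (½)*2 = -8 + 1 = -7)
(x + g(H(5)))² = (-74 - 7)² = (-81)² = 6561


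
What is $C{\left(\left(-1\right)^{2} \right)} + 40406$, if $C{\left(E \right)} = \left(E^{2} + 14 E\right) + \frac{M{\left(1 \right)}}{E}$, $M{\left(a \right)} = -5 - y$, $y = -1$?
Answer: $40417$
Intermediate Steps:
$M{\left(a \right)} = -4$ ($M{\left(a \right)} = -5 - -1 = -5 + 1 = -4$)
$C{\left(E \right)} = E^{2} - \frac{4}{E} + 14 E$ ($C{\left(E \right)} = \left(E^{2} + 14 E\right) - \frac{4}{E} = E^{2} - \frac{4}{E} + 14 E$)
$C{\left(\left(-1\right)^{2} \right)} + 40406 = \frac{-4 + \left(\left(-1\right)^{2}\right)^{2} \left(14 + \left(-1\right)^{2}\right)}{\left(-1\right)^{2}} + 40406 = \frac{-4 + 1^{2} \left(14 + 1\right)}{1} + 40406 = 1 \left(-4 + 1 \cdot 15\right) + 40406 = 1 \left(-4 + 15\right) + 40406 = 1 \cdot 11 + 40406 = 11 + 40406 = 40417$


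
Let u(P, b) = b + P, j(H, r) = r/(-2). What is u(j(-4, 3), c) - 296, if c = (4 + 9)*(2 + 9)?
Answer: -309/2 ≈ -154.50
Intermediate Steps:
j(H, r) = -r/2 (j(H, r) = r*(-½) = -r/2)
c = 143 (c = 13*11 = 143)
u(P, b) = P + b
u(j(-4, 3), c) - 296 = (-½*3 + 143) - 296 = (-3/2 + 143) - 296 = 283/2 - 296 = -309/2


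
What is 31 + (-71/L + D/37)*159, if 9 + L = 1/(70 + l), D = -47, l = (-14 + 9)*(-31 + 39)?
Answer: 10829096/9953 ≈ 1088.0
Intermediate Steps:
l = -40 (l = -5*8 = -40)
L = -269/30 (L = -9 + 1/(70 - 40) = -9 + 1/30 = -269/30 ≈ -8.9667)
31 + (-71/L + D/37)*159 = 31 + (-71/(-269/30) - 47/37)*159 = 31 + (-71*(-30/269) - 47*1/37)*159 = 31 + (2130/269 - 47/37)*159 = 31 + (66167/9953)*159 = 31 + 10520553/9953 = 10829096/9953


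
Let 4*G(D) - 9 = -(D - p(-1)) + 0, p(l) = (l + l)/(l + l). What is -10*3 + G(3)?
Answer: -113/4 ≈ -28.250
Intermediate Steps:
p(l) = 1 (p(l) = (2*l)/((2*l)) = (2*l)*(1/(2*l)) = 1)
G(D) = 5/2 - D/4 (G(D) = 9/4 + (-(D - 1*1) + 0)/4 = 9/4 + (-(D - 1) + 0)/4 = 9/4 + (-(-1 + D) + 0)/4 = 9/4 + ((1 - D) + 0)/4 = 9/4 + (1 - D)/4 = 9/4 + (¼ - D/4) = 5/2 - D/4)
-10*3 + G(3) = -10*3 + (5/2 - ¼*3) = -30 + (5/2 - ¾) = -30 + 7/4 = -113/4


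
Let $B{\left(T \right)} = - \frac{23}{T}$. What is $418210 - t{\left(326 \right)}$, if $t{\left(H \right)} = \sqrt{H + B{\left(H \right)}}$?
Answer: $418210 - \frac{\sqrt{34638478}}{326} \approx 4.1819 \cdot 10^{5}$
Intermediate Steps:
$t{\left(H \right)} = \sqrt{H - \frac{23}{H}}$
$418210 - t{\left(326 \right)} = 418210 - \sqrt{326 - \frac{23}{326}} = 418210 - \sqrt{\frac{106253}{326}} = 418210 - \frac{\sqrt{34638478}}{326}$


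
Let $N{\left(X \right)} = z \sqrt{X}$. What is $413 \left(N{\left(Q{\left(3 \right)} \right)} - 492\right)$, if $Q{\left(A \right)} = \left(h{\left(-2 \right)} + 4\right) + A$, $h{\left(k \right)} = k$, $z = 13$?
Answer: $-203196 + 5369 \sqrt{5} \approx -1.9119 \cdot 10^{5}$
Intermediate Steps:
$Q{\left(A \right)} = 2 + A$ ($Q{\left(A \right)} = \left(-2 + 4\right) + A = 2 + A$)
$N{\left(X \right)} = 13 \sqrt{X}$
$413 \left(N{\left(Q{\left(3 \right)} \right)} - 492\right) = 413 \left(13 \sqrt{2 + 3} - 492\right) = 413 \left(13 \sqrt{5} - 492\right) = 413 \left(-492 + 13 \sqrt{5}\right) = -203196 + 5369 \sqrt{5}$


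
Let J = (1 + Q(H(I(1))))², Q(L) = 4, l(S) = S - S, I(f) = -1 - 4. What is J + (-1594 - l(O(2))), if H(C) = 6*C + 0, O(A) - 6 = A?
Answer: -1569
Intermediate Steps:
I(f) = -5
O(A) = 6 + A
H(C) = 6*C
l(S) = 0
J = 25 (J = (1 + 4)² = 5² = 25)
J + (-1594 - l(O(2))) = 25 + (-1594 - 1*0) = 25 + (-1594 + 0) = 25 - 1594 = -1569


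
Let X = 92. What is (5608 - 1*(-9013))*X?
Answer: 1345132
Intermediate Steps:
(5608 - 1*(-9013))*X = (5608 - 1*(-9013))*92 = (5608 + 9013)*92 = 14621*92 = 1345132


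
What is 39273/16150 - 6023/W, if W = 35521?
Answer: 68302357/30192850 ≈ 2.2622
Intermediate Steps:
39273/16150 - 6023/W = 39273/16150 - 6023/35521 = 39273*(1/16150) - 6023*1/35521 = 2067/850 - 6023/35521 = 68302357/30192850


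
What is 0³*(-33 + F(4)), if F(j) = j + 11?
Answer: 0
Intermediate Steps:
F(j) = 11 + j
0³*(-33 + F(4)) = 0³*(-33 + (11 + 4)) = 0*(-33 + 15) = 0*(-18) = 0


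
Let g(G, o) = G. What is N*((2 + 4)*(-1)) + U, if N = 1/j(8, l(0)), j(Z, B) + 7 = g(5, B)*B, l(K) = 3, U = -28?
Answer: -115/4 ≈ -28.750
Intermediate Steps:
j(Z, B) = -7 + 5*B
N = 1/8 (N = 1/(-7 + 5*3) = 1/(-7 + 15) = 1/8 ≈ 0.12500)
N*((2 + 4)*(-1)) + U = ((2 + 4)*(-1))/8 - 28 = (6*(-1))/8 - 28 = (1/8)*(-6) - 28 = -3/4 - 28 = -115/4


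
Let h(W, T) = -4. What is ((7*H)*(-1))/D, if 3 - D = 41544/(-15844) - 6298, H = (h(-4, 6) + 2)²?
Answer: -110908/24968647 ≈ -0.0044419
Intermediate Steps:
H = 4 (H = (-4 + 2)² = (-2)² = 4)
D = 24968647/3961 (D = 3 - (41544/(-15844) - 6298) = 3 - (41544*(-1/15844) - 6298) = 3 - (-10386/3961 - 6298) = 3 - 1*(-24956764/3961) = 3 + 24956764/3961 = 24968647/3961 ≈ 6303.6)
((7*H)*(-1))/D = ((7*4)*(-1))/(24968647/3961) = (28*(-1))*(3961/24968647) = -28*3961/24968647 = -110908/24968647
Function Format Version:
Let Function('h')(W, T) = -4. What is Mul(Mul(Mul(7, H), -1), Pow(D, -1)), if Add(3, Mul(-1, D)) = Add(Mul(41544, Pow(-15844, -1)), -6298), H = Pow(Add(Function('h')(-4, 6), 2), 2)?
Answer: Rational(-110908, 24968647) ≈ -0.0044419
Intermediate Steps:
H = 4 (H = Pow(Add(-4, 2), 2) = Pow(-2, 2) = 4)
D = Rational(24968647, 3961) (D = Add(3, Mul(-1, Add(Mul(41544, Pow(-15844, -1)), -6298))) = Add(3, Mul(-1, Add(Mul(41544, Rational(-1, 15844)), -6298))) = Add(3, Mul(-1, Add(Rational(-10386, 3961), -6298))) = Add(3, Mul(-1, Rational(-24956764, 3961))) = Add(3, Rational(24956764, 3961)) = Rational(24968647, 3961) ≈ 6303.6)
Mul(Mul(Mul(7, H), -1), Pow(D, -1)) = Mul(Mul(Mul(7, 4), -1), Pow(Rational(24968647, 3961), -1)) = Mul(Mul(28, -1), Rational(3961, 24968647)) = Mul(-28, Rational(3961, 24968647)) = Rational(-110908, 24968647)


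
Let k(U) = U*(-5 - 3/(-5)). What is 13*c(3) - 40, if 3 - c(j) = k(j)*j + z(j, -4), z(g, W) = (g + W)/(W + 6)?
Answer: 5203/10 ≈ 520.30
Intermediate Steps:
k(U) = -22*U/5 (k(U) = U*(-5 - 3*(-1/5)) = U*(-5 + 3/5) = U*(-22/5) = -22*U/5)
z(g, W) = (W + g)/(6 + W)
c(j) = 5 - j/2 + 22*j**2/5 (c(j) = 3 - ((-22*j/5)*j + (-4 + j)/(6 - 4)) = 3 - (-22*j**2/5 + (-4 + j)/2) = 3 - (-22*j**2/5 + (-2 + j/2)) = 3 - (-2 + j/2 - 22*j**2/5) = 3 + (2 - j/2 + 22*j**2/5) = 5 - j/2 + 22*j**2/5)
13*c(3) - 40 = 13*(5 - 1/2*3 + (22/5)*3**2) - 40 = 13*(5 - 3/2 + (22/5)*9) - 40 = 13*(5 - 3/2 + 198/5) - 40 = 13*(431/10) - 40 = 5603/10 - 40 = 5203/10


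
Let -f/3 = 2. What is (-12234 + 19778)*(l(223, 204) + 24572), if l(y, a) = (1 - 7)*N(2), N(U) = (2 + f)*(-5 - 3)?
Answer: 183922720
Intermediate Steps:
f = -6 (f = -3*2 = -6)
N(U) = 32 (N(U) = (2 - 6)*(-5 - 3) = -4*(-8) = 32)
l(y, a) = -192 (l(y, a) = (1 - 7)*32 = -6*32 = -192)
(-12234 + 19778)*(l(223, 204) + 24572) = (-12234 + 19778)*(-192 + 24572) = 7544*24380 = 183922720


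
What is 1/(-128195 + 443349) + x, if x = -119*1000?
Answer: -37503325999/315154 ≈ -1.1900e+5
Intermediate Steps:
x = -119000
1/(-128195 + 443349) + x = 1/(-128195 + 443349) - 119000 = 1/315154 - 119000 = -37503325999/315154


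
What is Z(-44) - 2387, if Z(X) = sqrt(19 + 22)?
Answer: -2387 + sqrt(41) ≈ -2380.6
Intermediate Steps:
Z(X) = sqrt(41)
Z(-44) - 2387 = sqrt(41) - 2387 = -2387 + sqrt(41)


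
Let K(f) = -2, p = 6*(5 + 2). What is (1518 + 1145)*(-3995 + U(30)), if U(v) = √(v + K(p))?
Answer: -10638685 + 5326*√7 ≈ -1.0625e+7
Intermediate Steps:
p = 42 (p = 6*7 = 42)
U(v) = √(-2 + v) (U(v) = √(v - 2) = √(-2 + v))
(1518 + 1145)*(-3995 + U(30)) = (1518 + 1145)*(-3995 + √(-2 + 30)) = 2663*(-3995 + √28) = 2663*(-3995 + 2*√7) = -10638685 + 5326*√7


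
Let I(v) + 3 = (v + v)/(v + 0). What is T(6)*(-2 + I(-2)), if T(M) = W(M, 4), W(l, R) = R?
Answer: -12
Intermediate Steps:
I(v) = -1 (I(v) = -3 + (v + v)/(v + 0) = -3 + (2*v)/v = -3 + 2 = -1)
T(M) = 4
T(6)*(-2 + I(-2)) = 4*(-2 - 1) = 4*(-3) = -12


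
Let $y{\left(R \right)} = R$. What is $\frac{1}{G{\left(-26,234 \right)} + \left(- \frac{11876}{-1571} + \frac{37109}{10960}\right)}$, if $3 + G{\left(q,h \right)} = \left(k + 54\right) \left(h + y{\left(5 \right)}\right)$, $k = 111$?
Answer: $\frac{17218160}{679134944319} \approx 2.5353 \cdot 10^{-5}$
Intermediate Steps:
$G{\left(q,h \right)} = 822 + 165 h$ ($G{\left(q,h \right)} = -3 + \left(111 + 54\right) \left(h + 5\right) = -3 + 165 \left(5 + h\right) = -3 + \left(825 + 165 h\right) = 822 + 165 h$)
$\frac{1}{G{\left(-26,234 \right)} + \left(- \frac{11876}{-1571} + \frac{37109}{10960}\right)} = \frac{1}{\left(822 + 165 \cdot 234\right) + \left(- \frac{11876}{-1571} + \frac{37109}{10960}\right)} = \frac{1}{\left(822 + 38610\right) + \left(\left(-11876\right) \left(- \frac{1}{1571}\right) + 37109 \cdot \frac{1}{10960}\right)} = \frac{1}{39432 + \left(\frac{11876}{1571} + \frac{37109}{10960}\right)} = \frac{1}{39432 + \frac{188459199}{17218160}} = \frac{1}{\frac{679134944319}{17218160}} = \frac{17218160}{679134944319}$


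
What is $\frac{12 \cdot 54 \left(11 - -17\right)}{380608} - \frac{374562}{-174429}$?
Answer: $\frac{505993519}{230517614} \approx 2.195$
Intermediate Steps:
$\frac{12 \cdot 54 \left(11 - -17\right)}{380608} - \frac{374562}{-174429} = 648 \left(11 + 17\right) \frac{1}{380608} - - \frac{41618}{19381} = 648 \cdot 28 \cdot \frac{1}{380608} + \frac{41618}{19381} = 18144 \cdot \frac{1}{380608} + \frac{41618}{19381} = \frac{567}{11894} + \frac{41618}{19381} = \frac{505993519}{230517614}$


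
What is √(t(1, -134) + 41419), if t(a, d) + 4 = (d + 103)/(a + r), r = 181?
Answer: √1371824818/182 ≈ 203.51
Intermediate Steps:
t(a, d) = -4 + (103 + d)/(181 + a) (t(a, d) = -4 + (d + 103)/(a + 181) = -4 + (103 + d)/(181 + a))
√(t(1, -134) + 41419) = √((-621 - 134 - 4*1)/(181 + 1) + 41419) = √((-621 - 134 - 4)/182 + 41419) = √((1/182)*(-759) + 41419) = √(-759/182 + 41419) = √(7537499/182) = √1371824818/182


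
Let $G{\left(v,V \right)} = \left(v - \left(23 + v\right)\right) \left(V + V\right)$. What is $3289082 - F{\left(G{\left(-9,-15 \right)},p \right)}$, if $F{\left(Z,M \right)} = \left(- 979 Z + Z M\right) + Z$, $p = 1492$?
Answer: $2934422$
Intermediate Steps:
$G{\left(v,V \right)} = - 46 V$ ($G{\left(v,V \right)} = - 23 \cdot 2 V = - 46 V$)
$F{\left(Z,M \right)} = - 978 Z + M Z$ ($F{\left(Z,M \right)} = \left(- 979 Z + M Z\right) + Z = - 978 Z + M Z$)
$3289082 - F{\left(G{\left(-9,-15 \right)},p \right)} = 3289082 - \left(-46\right) \left(-15\right) \left(-978 + 1492\right) = 3289082 - 690 \cdot 514 = 3289082 - 354660 = 2934422$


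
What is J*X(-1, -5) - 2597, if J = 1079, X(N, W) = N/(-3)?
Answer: -6712/3 ≈ -2237.3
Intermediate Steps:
X(N, W) = -N/3 (X(N, W) = N*(-1/3) = -N/3)
J*X(-1, -5) - 2597 = 1079*(-1/3*(-1)) - 2597 = 1079*(1/3) - 2597 = 1079/3 - 2597 = -6712/3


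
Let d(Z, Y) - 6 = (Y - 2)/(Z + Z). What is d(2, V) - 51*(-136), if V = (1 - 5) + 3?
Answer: 27765/4 ≈ 6941.3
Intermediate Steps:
V = -1 (V = -4 + 3 = -1)
d(Z, Y) = 6 + (-2 + Y)/(2*Z) (d(Z, Y) = 6 + (Y - 2)/(Z + Z) = 6 + (-2 + Y)/((2*Z)) = 6 + (-2 + Y)*(1/(2*Z)) = 6 + (-2 + Y)/(2*Z))
d(2, V) - 51*(-136) = (½)*(-2 - 1 + 12*2)/2 - 51*(-136) = (½)*(½)*(-2 - 1 + 24) + 6936 = (½)*(½)*21 + 6936 = 21/4 + 6936 = 27765/4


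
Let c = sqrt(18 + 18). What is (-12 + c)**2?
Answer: 36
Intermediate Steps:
c = 6 (c = sqrt(36) = 6)
(-12 + c)**2 = (-12 + 6)**2 = (-6)**2 = 36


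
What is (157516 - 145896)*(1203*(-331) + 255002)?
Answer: -1663879420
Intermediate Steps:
(157516 - 145896)*(1203*(-331) + 255002) = 11620*(-398193 + 255002) = 11620*(-143191) = -1663879420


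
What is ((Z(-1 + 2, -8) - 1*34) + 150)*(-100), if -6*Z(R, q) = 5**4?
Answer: -3550/3 ≈ -1183.3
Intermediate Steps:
Z(R, q) = -625/6 (Z(R, q) = -1/6*5**4 = -1/6*625 = -625/6)
((Z(-1 + 2, -8) - 1*34) + 150)*(-100) = ((-625/6 - 1*34) + 150)*(-100) = ((-625/6 - 34) + 150)*(-100) = (-829/6 + 150)*(-100) = (71/6)*(-100) = -3550/3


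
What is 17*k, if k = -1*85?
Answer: -1445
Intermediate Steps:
k = -85
17*k = 17*(-85) = -1445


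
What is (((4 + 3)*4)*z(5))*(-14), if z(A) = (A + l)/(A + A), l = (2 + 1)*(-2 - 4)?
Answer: 2548/5 ≈ 509.60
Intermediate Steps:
l = -18 (l = 3*(-6) = -18)
z(A) = (-18 + A)/(2*A) (z(A) = (A - 18)/(A + A) = (-18 + A)/((2*A)) = (-18 + A)*(1/(2*A)) = (-18 + A)/(2*A))
(((4 + 3)*4)*z(5))*(-14) = (((4 + 3)*4)*((½)*(-18 + 5)/5))*(-14) = ((7*4)*((½)*(⅕)*(-13)))*(-14) = (28*(-13/10))*(-14) = -182/5*(-14) = 2548/5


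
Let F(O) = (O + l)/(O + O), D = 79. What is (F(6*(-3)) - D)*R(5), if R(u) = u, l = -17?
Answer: -14045/36 ≈ -390.14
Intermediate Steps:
F(O) = (-17 + O)/(2*O) (F(O) = (O - 17)/(O + O) = (-17 + O)/((2*O)) = (-17 + O)*(1/(2*O)) = (-17 + O)/(2*O))
(F(6*(-3)) - D)*R(5) = ((-17 + 6*(-3))/(2*((6*(-3)))) - 1*79)*5 = ((½)*(-17 - 18)/(-18) - 79)*5 = ((½)*(-1/18)*(-35) - 79)*5 = (35/36 - 79)*5 = -2809/36*5 = -14045/36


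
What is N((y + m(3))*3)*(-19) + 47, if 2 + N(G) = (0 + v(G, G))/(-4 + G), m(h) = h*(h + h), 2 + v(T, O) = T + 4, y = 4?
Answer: 1989/31 ≈ 64.161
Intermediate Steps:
v(T, O) = 2 + T (v(T, O) = -2 + (T + 4) = -2 + (4 + T) = 2 + T)
m(h) = 2*h**2 (m(h) = h*(2*h) = 2*h**2)
N(G) = -2 + (2 + G)/(-4 + G) (N(G) = -2 + (0 + (2 + G))/(-4 + G) = -2 + (2 + G)/(-4 + G))
N((y + m(3))*3)*(-19) + 47 = ((10 - (4 + 2*3**2)*3)/(-4 + (4 + 2*3**2)*3))*(-19) + 47 = ((10 - (4 + 2*9)*3)/(-4 + (4 + 2*9)*3))*(-19) + 47 = ((10 - (4 + 18)*3)/(-4 + (4 + 18)*3))*(-19) + 47 = ((10 - 22*3)/(-4 + 22*3))*(-19) + 47 = ((10 - 1*66)/(-4 + 66))*(-19) + 47 = ((10 - 66)/62)*(-19) + 47 = ((1/62)*(-56))*(-19) + 47 = -28/31*(-19) + 47 = 532/31 + 47 = 1989/31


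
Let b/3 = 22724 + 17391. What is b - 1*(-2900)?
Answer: 123245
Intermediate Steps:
b = 120345 (b = 3*(22724 + 17391) = 3*40115 = 120345)
b - 1*(-2900) = 120345 - 1*(-2900) = 120345 + 2900 = 123245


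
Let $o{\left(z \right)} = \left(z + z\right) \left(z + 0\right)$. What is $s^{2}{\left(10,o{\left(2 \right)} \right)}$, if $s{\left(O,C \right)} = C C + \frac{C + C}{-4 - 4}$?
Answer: $3844$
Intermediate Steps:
$o{\left(z \right)} = 2 z^{2}$ ($o{\left(z \right)} = 2 z z = 2 z^{2}$)
$s{\left(O,C \right)} = C^{2} - \frac{C}{4}$ ($s{\left(O,C \right)} = C^{2} + \frac{2 C}{-8} = C^{2} + 2 C \left(- \frac{1}{8}\right) = C^{2} - \frac{C}{4}$)
$s^{2}{\left(10,o{\left(2 \right)} \right)} = \left(2 \cdot 2^{2} \left(- \frac{1}{4} + 2 \cdot 2^{2}\right)\right)^{2} = \left(2 \cdot 4 \left(- \frac{1}{4} + 2 \cdot 4\right)\right)^{2} = \left(8 \left(- \frac{1}{4} + 8\right)\right)^{2} = \left(8 \cdot \frac{31}{4}\right)^{2} = 62^{2} = 3844$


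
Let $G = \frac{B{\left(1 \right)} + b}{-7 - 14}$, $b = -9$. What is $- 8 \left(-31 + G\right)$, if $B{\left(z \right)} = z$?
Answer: $\frac{5144}{21} \approx 244.95$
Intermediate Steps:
$G = \frac{8}{21}$ ($G = \frac{1 - 9}{-7 - 14} = - \frac{8}{-21} = \left(-8\right) \left(- \frac{1}{21}\right) = \frac{8}{21} \approx 0.38095$)
$- 8 \left(-31 + G\right) = - 8 \left(-31 + \frac{8}{21}\right) = \left(-8\right) \left(- \frac{643}{21}\right) = \frac{5144}{21}$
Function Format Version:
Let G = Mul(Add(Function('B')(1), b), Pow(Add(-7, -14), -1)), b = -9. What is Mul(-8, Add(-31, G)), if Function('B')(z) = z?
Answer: Rational(5144, 21) ≈ 244.95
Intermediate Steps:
G = Rational(8, 21) (G = Mul(Add(1, -9), Pow(Add(-7, -14), -1)) = Mul(-8, Pow(-21, -1)) = Mul(-8, Rational(-1, 21)) = Rational(8, 21) ≈ 0.38095)
Mul(-8, Add(-31, G)) = Mul(-8, Add(-31, Rational(8, 21))) = Mul(-8, Rational(-643, 21)) = Rational(5144, 21)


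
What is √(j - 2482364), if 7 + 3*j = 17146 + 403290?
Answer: I*√2342221 ≈ 1530.4*I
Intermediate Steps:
j = 140143 (j = -7/3 + (17146 + 403290)/3 = -7/3 + (⅓)*420436 = -7/3 + 420436/3 = 140143)
√(j - 2482364) = √(140143 - 2482364) = √(-2342221) = I*√2342221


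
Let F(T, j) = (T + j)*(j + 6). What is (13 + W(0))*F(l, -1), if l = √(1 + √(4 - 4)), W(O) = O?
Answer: 0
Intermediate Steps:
l = 1 (l = √(1 + √0) = √(1 + 0) = √1 = 1)
F(T, j) = (6 + j)*(T + j) (F(T, j) = (T + j)*(6 + j) = (6 + j)*(T + j))
(13 + W(0))*F(l, -1) = (13 + 0)*((-1)² + 6*1 + 6*(-1) + 1*(-1)) = 13*(1 + 6 - 6 - 1) = 13*0 = 0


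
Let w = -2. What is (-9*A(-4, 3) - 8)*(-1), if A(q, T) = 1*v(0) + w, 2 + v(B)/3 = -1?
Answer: -91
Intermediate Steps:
v(B) = -9 (v(B) = -6 + 3*(-1) = -6 - 3 = -9)
A(q, T) = -11 (A(q, T) = 1*(-9) - 2 = -9 - 2 = -11)
(-9*A(-4, 3) - 8)*(-1) = (-9*(-11) - 8)*(-1) = (99 - 8)*(-1) = 91*(-1) = -91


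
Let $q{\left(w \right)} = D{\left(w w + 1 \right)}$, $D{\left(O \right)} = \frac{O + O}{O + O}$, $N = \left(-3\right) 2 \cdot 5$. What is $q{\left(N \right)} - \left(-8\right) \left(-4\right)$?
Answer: $-31$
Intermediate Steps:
$N = -30$ ($N = \left(-6\right) 5 = -30$)
$D{\left(O \right)} = 1$ ($D{\left(O \right)} = \frac{2 O}{2 O} = 2 O \frac{1}{2 O} = 1$)
$q{\left(w \right)} = 1$
$q{\left(N \right)} - \left(-8\right) \left(-4\right) = 1 - \left(-8\right) \left(-4\right) = 1 - 32 = -31$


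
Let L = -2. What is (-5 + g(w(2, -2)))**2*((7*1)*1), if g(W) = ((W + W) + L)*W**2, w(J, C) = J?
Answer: 63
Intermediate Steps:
g(W) = W**2*(-2 + 2*W) (g(W) = ((W + W) - 2)*W**2 = (2*W - 2)*W**2 = (-2 + 2*W)*W**2 = W**2*(-2 + 2*W))
(-5 + g(w(2, -2)))**2*((7*1)*1) = (-5 + 2*2**2*(-1 + 2))**2*((7*1)*1) = (-5 + 2*4*1)**2*(7*1) = (-5 + 8)**2*7 = 3**2*7 = 9*7 = 63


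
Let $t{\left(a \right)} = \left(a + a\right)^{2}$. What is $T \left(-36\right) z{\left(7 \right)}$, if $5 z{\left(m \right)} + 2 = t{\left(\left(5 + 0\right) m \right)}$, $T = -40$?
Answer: $1410624$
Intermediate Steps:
$t{\left(a \right)} = 4 a^{2}$ ($t{\left(a \right)} = \left(2 a\right)^{2} = 4 a^{2}$)
$z{\left(m \right)} = - \frac{2}{5} + 20 m^{2}$ ($z{\left(m \right)} = - \frac{2}{5} + \frac{4 \left(\left(5 + 0\right) m\right)^{2}}{5} = - \frac{2}{5} + \frac{4 \left(5 m\right)^{2}}{5} = - \frac{2}{5} + \frac{4 \cdot 25 m^{2}}{5} = - \frac{2}{5} + \frac{100 m^{2}}{5} = - \frac{2}{5} + 20 m^{2}$)
$T \left(-36\right) z{\left(7 \right)} = \left(-40\right) \left(-36\right) \left(- \frac{2}{5} + 20 \cdot 7^{2}\right) = 1440 \left(- \frac{2}{5} + 20 \cdot 49\right) = 1440 \left(- \frac{2}{5} + 980\right) = 1440 \cdot \frac{4898}{5} = 1410624$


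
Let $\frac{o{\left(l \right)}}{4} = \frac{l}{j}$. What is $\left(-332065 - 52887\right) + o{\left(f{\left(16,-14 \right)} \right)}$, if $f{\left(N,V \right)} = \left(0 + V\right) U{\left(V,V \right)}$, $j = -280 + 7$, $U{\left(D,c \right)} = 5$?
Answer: $- \frac{15013088}{39} \approx -3.8495 \cdot 10^{5}$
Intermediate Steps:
$j = -273$
$f{\left(N,V \right)} = 5 V$ ($f{\left(N,V \right)} = \left(0 + V\right) 5 = V 5 = 5 V$)
$o{\left(l \right)} = - \frac{4 l}{273}$ ($o{\left(l \right)} = 4 \frac{l}{-273} = 4 l \left(- \frac{1}{273}\right) = 4 \left(- \frac{l}{273}\right) = - \frac{4 l}{273}$)
$\left(-332065 - 52887\right) + o{\left(f{\left(16,-14 \right)} \right)} = \left(-332065 - 52887\right) - \frac{4 \cdot 5 \left(-14\right)}{273} = -384952 - - \frac{40}{39} = -384952 + \frac{40}{39} = - \frac{15013088}{39}$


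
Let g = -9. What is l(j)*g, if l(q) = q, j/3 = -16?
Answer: 432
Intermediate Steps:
j = -48 (j = 3*(-16) = -48)
l(j)*g = -48*(-9) = 432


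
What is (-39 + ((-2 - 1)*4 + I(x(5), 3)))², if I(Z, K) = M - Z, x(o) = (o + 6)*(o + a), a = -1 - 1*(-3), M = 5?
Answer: 15129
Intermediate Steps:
a = 2 (a = -1 + 3 = 2)
x(o) = (2 + o)*(6 + o) (x(o) = (o + 6)*(o + 2) = (6 + o)*(2 + o) = (2 + o)*(6 + o))
I(Z, K) = 5 - Z
(-39 + ((-2 - 1)*4 + I(x(5), 3)))² = (-39 + ((-2 - 1)*4 + (5 - (12 + 5² + 8*5))))² = (-39 + (-3*4 + (5 - (12 + 25 + 40))))² = (-39 + (-12 + (5 - 1*77)))² = (-39 + (-12 + (5 - 77)))² = (-39 + (-12 - 72))² = (-39 - 84)² = (-123)² = 15129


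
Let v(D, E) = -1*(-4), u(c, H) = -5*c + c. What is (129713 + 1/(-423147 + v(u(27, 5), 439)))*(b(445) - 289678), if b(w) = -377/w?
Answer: -7075342357003778346/188298635 ≈ -3.7575e+10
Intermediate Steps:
u(c, H) = -4*c
v(D, E) = 4
(129713 + 1/(-423147 + v(u(27, 5), 439)))*(b(445) - 289678) = (129713 + 1/(-423147 + 4))*(-377/445 - 289678) = (129713 + 1/(-423143))*(-377*1/445 - 289678) = (129713 - 1/423143)*(-377/445 - 289678) = (54887147958/423143)*(-128907087/445) = -7075342357003778346/188298635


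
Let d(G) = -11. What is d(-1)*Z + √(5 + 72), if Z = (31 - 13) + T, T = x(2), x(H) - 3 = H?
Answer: -253 + √77 ≈ -244.23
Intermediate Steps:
x(H) = 3 + H
T = 5 (T = 3 + 2 = 5)
Z = 23 (Z = (31 - 13) + 5 = 18 + 5 = 23)
d(-1)*Z + √(5 + 72) = -11*23 + √(5 + 72) = -253 + √77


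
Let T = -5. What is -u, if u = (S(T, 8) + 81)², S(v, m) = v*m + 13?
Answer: -2916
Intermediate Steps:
S(v, m) = 13 + m*v (S(v, m) = m*v + 13 = 13 + m*v)
u = 2916 (u = ((13 + 8*(-5)) + 81)² = ((13 - 40) + 81)² = (-27 + 81)² = 54² = 2916)
-u = -1*2916 = -2916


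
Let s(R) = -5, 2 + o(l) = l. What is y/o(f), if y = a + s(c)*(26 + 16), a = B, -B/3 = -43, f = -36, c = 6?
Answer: 81/38 ≈ 2.1316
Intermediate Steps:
o(l) = -2 + l
B = 129 (B = -3*(-43) = 129)
a = 129
y = -81 (y = 129 - 5*(26 + 16) = 129 - 5*42 = 129 - 210 = -81)
y/o(f) = -81/(-2 - 36) = -81/(-38) = -81*(-1/38) = 81/38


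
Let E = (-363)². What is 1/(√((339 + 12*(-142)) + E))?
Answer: √32601/65202 ≈ 0.0027692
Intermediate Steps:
E = 131769
1/(√((339 + 12*(-142)) + E)) = 1/(√((339 + 12*(-142)) + 131769)) = 1/(√((339 - 1704) + 131769)) = 1/(√(-1365 + 131769)) = 1/(√130404) = 1/(2*√32601) = √32601/65202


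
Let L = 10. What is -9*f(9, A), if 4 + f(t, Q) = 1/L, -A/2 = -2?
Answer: 351/10 ≈ 35.100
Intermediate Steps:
A = 4 (A = -2*(-2) = 4)
f(t, Q) = -39/10 (f(t, Q) = -4 + 1/10 = -4 + ⅒ = -39/10)
-9*f(9, A) = -9*(-39/10) = 351/10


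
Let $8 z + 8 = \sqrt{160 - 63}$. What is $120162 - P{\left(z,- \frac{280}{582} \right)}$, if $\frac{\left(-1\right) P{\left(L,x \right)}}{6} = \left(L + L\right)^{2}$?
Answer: $\frac{961779}{8} - 6 \sqrt{97} \approx 1.2016 \cdot 10^{5}$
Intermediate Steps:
$z = -1 + \frac{\sqrt{97}}{8}$ ($z = -1 + \frac{\sqrt{160 - 63}}{8} = -1 + \frac{\sqrt{97}}{8} \approx 0.23111$)
$P{\left(L,x \right)} = - 24 L^{2}$ ($P{\left(L,x \right)} = - 6 \left(L + L\right)^{2} = - 6 \left(2 L\right)^{2} = - 6 \cdot 4 L^{2} = - 24 L^{2}$)
$120162 - P{\left(z,- \frac{280}{582} \right)} = 120162 - - 24 \left(-1 + \frac{\sqrt{97}}{8}\right)^{2} = 120162 + 24 \left(-1 + \frac{\sqrt{97}}{8}\right)^{2}$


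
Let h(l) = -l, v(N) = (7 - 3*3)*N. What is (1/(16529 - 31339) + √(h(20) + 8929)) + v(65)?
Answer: -1925301/14810 + √8909 ≈ -35.613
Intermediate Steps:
v(N) = -2*N (v(N) = (7 - 9)*N = -2*N)
(1/(16529 - 31339) + √(h(20) + 8929)) + v(65) = (1/(16529 - 31339) + √(-1*20 + 8929)) - 2*65 = (1/(-14810) + √(-20 + 8929)) - 130 = (-1/14810 + √8909) - 130 = -1925301/14810 + √8909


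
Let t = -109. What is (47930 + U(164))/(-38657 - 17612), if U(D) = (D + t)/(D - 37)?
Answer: -6087165/7146163 ≈ -0.85181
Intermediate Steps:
U(D) = (-109 + D)/(-37 + D) (U(D) = (D - 109)/(D - 37) = (-109 + D)/(-37 + D))
(47930 + U(164))/(-38657 - 17612) = (47930 + (-109 + 164)/(-37 + 164))/(-38657 - 17612) = (47930 + 55/127)/(-56269) = (47930 + (1/127)*55)*(-1/56269) = (47930 + 55/127)*(-1/56269) = (6087165/127)*(-1/56269) = -6087165/7146163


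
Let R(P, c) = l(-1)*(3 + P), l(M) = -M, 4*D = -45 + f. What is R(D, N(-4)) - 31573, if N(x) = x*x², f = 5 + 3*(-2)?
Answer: -63163/2 ≈ -31582.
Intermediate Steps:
f = -1 (f = 5 - 6 = -1)
D = -23/2 (D = (-45 - 1)/4 = (¼)*(-46) = -23/2 ≈ -11.500)
N(x) = x³
R(P, c) = 3 + P (R(P, c) = (-1*(-1))*(3 + P) = 1*(3 + P) = 3 + P)
R(D, N(-4)) - 31573 = (3 - 23/2) - 31573 = -17/2 - 31573 = -63163/2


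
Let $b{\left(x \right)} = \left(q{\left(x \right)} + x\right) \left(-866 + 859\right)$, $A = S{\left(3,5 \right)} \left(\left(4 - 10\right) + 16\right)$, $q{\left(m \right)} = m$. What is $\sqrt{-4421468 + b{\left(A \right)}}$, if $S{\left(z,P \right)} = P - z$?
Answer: $2 i \sqrt{1105437} \approx 2102.8 i$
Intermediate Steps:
$A = 20$ ($A = \left(5 - 3\right) \left(\left(4 - 10\right) + 16\right) = 2 \left(-6 + 16\right) = 2 \cdot 10 = 20$)
$b{\left(x \right)} = - 14 x$ ($b{\left(x \right)} = \left(x + x\right) \left(-866 + 859\right) = 2 x \left(-7\right) = - 14 x$)
$\sqrt{-4421468 + b{\left(A \right)}} = \sqrt{-4421468 - 280} = \sqrt{-4421748} = 2 i \sqrt{1105437}$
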